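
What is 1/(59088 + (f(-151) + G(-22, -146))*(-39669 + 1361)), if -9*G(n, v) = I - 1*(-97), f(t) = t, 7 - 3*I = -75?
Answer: 27/172065976 ≈ 1.5692e-7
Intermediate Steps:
I = 82/3 (I = 7/3 - 1/3*(-75) = 7/3 + 25 = 82/3 ≈ 27.333)
G(n, v) = -373/27 (G(n, v) = -(82/3 - 1*(-97))/9 = -(82/3 + 97)/9 = -1/9*373/3 = -373/27)
1/(59088 + (f(-151) + G(-22, -146))*(-39669 + 1361)) = 1/(59088 + (-151 - 373/27)*(-39669 + 1361)) = 1/(59088 - 4450/27*(-38308)) = 1/(59088 + 170470600/27) = 1/(172065976/27) = 27/172065976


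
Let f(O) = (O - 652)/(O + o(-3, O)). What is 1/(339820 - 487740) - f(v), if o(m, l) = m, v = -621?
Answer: -2942231/1442220 ≈ -2.0401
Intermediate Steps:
f(O) = (-652 + O)/(-3 + O) (f(O) = (O - 652)/(O - 3) = (-652 + O)/(-3 + O))
1/(339820 - 487740) - f(v) = 1/(339820 - 487740) - (-652 - 621)/(-3 - 621) = 1/(-147920) - (-1273)/(-624) = -1/147920 - (-1)*(-1273)/624 = -1/147920 - 1*1273/624 = -1/147920 - 1273/624 = -2942231/1442220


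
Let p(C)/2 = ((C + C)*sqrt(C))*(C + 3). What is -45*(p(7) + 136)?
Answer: -6120 - 12600*sqrt(7) ≈ -39456.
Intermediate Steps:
p(C) = 4*C**(3/2)*(3 + C) (p(C) = 2*(((C + C)*sqrt(C))*(C + 3)) = 2*(((2*C)*sqrt(C))*(3 + C)) = 2*((2*C**(3/2))*(3 + C)) = 2*(2*C**(3/2)*(3 + C)) = 4*C**(3/2)*(3 + C))
-45*(p(7) + 136) = -45*(4*7**(3/2)*(3 + 7) + 136) = -45*(4*(7*sqrt(7))*10 + 136) = -45*(280*sqrt(7) + 136) = -45*(136 + 280*sqrt(7)) = -6120 - 12600*sqrt(7)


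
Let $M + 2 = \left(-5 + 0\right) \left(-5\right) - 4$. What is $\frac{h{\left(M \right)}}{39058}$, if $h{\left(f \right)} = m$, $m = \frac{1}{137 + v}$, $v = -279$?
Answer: $- \frac{1}{5546236} \approx -1.803 \cdot 10^{-7}$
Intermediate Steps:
$m = - \frac{1}{142}$ ($m = \frac{1}{137 - 279} = \frac{1}{-142} = - \frac{1}{142} \approx -0.0070423$)
$M = 19$ ($M = -2 - \left(4 - \left(-5 + 0\right) \left(-5\right)\right) = -2 - -21 = -2 + \left(25 - 4\right) = -2 + 21 = 19$)
$h{\left(f \right)} = - \frac{1}{142}$
$\frac{h{\left(M \right)}}{39058} = - \frac{1}{142 \cdot 39058} = \left(- \frac{1}{142}\right) \frac{1}{39058} = - \frac{1}{5546236}$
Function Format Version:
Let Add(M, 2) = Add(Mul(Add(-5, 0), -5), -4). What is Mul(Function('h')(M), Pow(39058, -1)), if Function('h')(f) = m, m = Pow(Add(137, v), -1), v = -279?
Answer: Rational(-1, 5546236) ≈ -1.8030e-7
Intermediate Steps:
m = Rational(-1, 142) (m = Pow(Add(137, -279), -1) = Pow(-142, -1) = Rational(-1, 142) ≈ -0.0070423)
M = 19 (M = Add(-2, Add(Mul(Add(-5, 0), -5), -4)) = Add(-2, Add(Mul(-5, -5), -4)) = Add(-2, Add(25, -4)) = Add(-2, 21) = 19)
Function('h')(f) = Rational(-1, 142)
Mul(Function('h')(M), Pow(39058, -1)) = Mul(Rational(-1, 142), Pow(39058, -1)) = Mul(Rational(-1, 142), Rational(1, 39058)) = Rational(-1, 5546236)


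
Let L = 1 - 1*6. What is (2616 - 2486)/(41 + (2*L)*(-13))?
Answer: 130/171 ≈ 0.76023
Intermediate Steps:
L = -5 (L = 1 - 6 = -5)
(2616 - 2486)/(41 + (2*L)*(-13)) = (2616 - 2486)/(41 + (2*(-5))*(-13)) = 130/(41 - 10*(-13)) = 130/(41 + 130) = 130/171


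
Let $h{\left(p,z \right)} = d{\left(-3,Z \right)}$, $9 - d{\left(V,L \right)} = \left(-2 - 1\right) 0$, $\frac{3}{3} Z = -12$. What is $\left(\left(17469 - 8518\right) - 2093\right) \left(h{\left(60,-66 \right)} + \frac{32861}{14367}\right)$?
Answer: $\frac{370706904}{4789} \approx 77408.0$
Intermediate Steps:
$Z = -12$
$d{\left(V,L \right)} = 9$ ($d{\left(V,L \right)} = 9 - \left(-2 - 1\right) 0 = 9 - \left(-3\right) 0 = 9 - 0 = 9 + 0 = 9$)
$h{\left(p,z \right)} = 9$
$\left(\left(17469 - 8518\right) - 2093\right) \left(h{\left(60,-66 \right)} + \frac{32861}{14367}\right) = \left(\left(17469 - 8518\right) - 2093\right) \left(9 + \frac{32861}{14367}\right) = \left(8951 - 2093\right) \left(9 + 32861 \cdot \frac{1}{14367}\right) = 6858 \left(9 + \frac{32861}{14367}\right) = 6858 \cdot \frac{162164}{14367} = \frac{370706904}{4789}$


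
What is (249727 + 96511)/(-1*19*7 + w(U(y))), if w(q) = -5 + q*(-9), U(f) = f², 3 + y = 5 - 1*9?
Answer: -346238/579 ≈ -597.99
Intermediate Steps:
y = -7 (y = -3 + (5 - 1*9) = -3 + (5 - 9) = -3 - 4 = -7)
w(q) = -5 - 9*q
(249727 + 96511)/(-1*19*7 + w(U(y))) = (249727 + 96511)/(-1*19*7 + (-5 - 9*(-7)²)) = 346238/(-19*7 + (-5 - 9*49)) = 346238/(-133 + (-5 - 441)) = 346238/(-133 - 446) = 346238/(-579) = 346238*(-1/579) = -346238/579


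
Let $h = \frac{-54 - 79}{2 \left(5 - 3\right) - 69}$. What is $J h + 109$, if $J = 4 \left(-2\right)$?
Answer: $\frac{6021}{65} \approx 92.631$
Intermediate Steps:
$J = -8$
$h = \frac{133}{65}$ ($h = - \frac{133}{2 \cdot 2 - 69} = - \frac{133}{4 - 69} = - \frac{133}{-65} = \left(-133\right) \left(- \frac{1}{65}\right) = \frac{133}{65} \approx 2.0462$)
$J h + 109 = \left(-8\right) \frac{133}{65} + 109 = - \frac{1064}{65} + 109 = \frac{6021}{65}$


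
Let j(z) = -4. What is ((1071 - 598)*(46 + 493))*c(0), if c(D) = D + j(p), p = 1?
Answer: -1019788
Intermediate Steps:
c(D) = -4 + D (c(D) = D - 4 = -4 + D)
((1071 - 598)*(46 + 493))*c(0) = ((1071 - 598)*(46 + 493))*(-4 + 0) = (473*539)*(-4) = 254947*(-4) = -1019788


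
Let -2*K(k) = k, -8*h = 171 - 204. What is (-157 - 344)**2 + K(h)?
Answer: 4015983/16 ≈ 2.5100e+5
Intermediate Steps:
h = 33/8 (h = -(171 - 204)/8 = -1/8*(-33) = 33/8 ≈ 4.1250)
K(k) = -k/2
(-157 - 344)**2 + K(h) = (-157 - 344)**2 - 1/2*33/8 = (-501)**2 - 33/16 = 251001 - 33/16 = 4015983/16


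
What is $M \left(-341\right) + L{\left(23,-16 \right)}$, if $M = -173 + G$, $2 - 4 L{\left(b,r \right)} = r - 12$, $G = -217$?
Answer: $\frac{265995}{2} \approx 1.33 \cdot 10^{5}$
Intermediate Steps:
$L{\left(b,r \right)} = \frac{7}{2} - \frac{r}{4}$ ($L{\left(b,r \right)} = \frac{1}{2} - \frac{r - 12}{4} = \frac{1}{2} - \frac{-12 + r}{4} = \frac{1}{2} - \left(-3 + \frac{r}{4}\right) = \frac{7}{2} - \frac{r}{4}$)
$M = -390$ ($M = -173 - 217 = -390$)
$M \left(-341\right) + L{\left(23,-16 \right)} = \left(-390\right) \left(-341\right) + \left(\frac{7}{2} - -4\right) = 132990 + \left(\frac{7}{2} + 4\right) = 132990 + \frac{15}{2} = \frac{265995}{2}$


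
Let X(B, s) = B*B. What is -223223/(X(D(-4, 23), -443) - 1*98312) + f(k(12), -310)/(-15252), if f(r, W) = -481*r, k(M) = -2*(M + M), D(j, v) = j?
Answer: 8599539/11357656 ≈ 0.75716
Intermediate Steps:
X(B, s) = B²
k(M) = -4*M
-223223/(X(D(-4, 23), -443) - 1*98312) + f(k(12), -310)/(-15252) = -223223/((-4)² - 1*98312) - (-1924)*12/(-15252) = -223223/(16 - 98312) - 481*(-48)*(-1/15252) = -223223/(-98296) + 23088*(-1/15252) = -223223*(-1/98296) - 1924/1271 = 20293/8936 - 1924/1271 = 8599539/11357656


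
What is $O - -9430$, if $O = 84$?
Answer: $9514$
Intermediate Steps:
$O - -9430 = 84 - -9430 = 84 + 9430 = 9514$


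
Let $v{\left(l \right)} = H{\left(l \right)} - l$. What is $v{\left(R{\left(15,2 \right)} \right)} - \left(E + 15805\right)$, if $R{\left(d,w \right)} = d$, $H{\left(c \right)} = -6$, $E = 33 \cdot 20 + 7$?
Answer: $-16493$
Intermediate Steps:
$E = 667$ ($E = 660 + 7 = 667$)
$v{\left(l \right)} = -6 - l$
$v{\left(R{\left(15,2 \right)} \right)} - \left(E + 15805\right) = \left(-6 - 15\right) - \left(667 + 15805\right) = \left(-6 - 15\right) - 16472 = -21 - 16472 = -16493$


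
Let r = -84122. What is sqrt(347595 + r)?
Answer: 7*sqrt(5377) ≈ 513.30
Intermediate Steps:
sqrt(347595 + r) = sqrt(347595 - 84122) = sqrt(263473) = 7*sqrt(5377)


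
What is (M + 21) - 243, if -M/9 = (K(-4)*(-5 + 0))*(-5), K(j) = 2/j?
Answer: -219/2 ≈ -109.50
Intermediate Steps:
M = 225/2 (M = -9*(2/(-4))*(-5 + 0)*(-5) = -9*(2*(-1/4))*(-5)*(-5) = -9*(-1/2*(-5))*(-5) = -45*(-5)/2 = -9*(-25/2) = 225/2 ≈ 112.50)
(M + 21) - 243 = (225/2 + 21) - 243 = 267/2 - 243 = -219/2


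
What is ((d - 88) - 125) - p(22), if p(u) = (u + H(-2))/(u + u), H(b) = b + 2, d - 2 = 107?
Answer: -209/2 ≈ -104.50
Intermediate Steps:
d = 109 (d = 2 + 107 = 109)
H(b) = 2 + b
p(u) = 1/2 (p(u) = (u + (2 - 2))/(u + u) = (u + 0)/((2*u)) = u*(1/(2*u)) = 1/2)
((d - 88) - 125) - p(22) = ((109 - 88) - 125) - 1*1/2 = (21 - 125) - 1/2 = -104 - 1/2 = -209/2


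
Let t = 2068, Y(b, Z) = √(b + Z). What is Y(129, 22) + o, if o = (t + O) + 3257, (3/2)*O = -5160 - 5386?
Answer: -5117/3 + √151 ≈ -1693.4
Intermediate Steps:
O = -21092/3 (O = 2*(-5160 - 5386)/3 = (⅔)*(-10546) = -21092/3 ≈ -7030.7)
Y(b, Z) = √(Z + b)
o = -5117/3 (o = (2068 - 21092/3) + 3257 = -14888/3 + 3257 = -5117/3 ≈ -1705.7)
Y(129, 22) + o = √(22 + 129) - 5117/3 = √151 - 5117/3 = -5117/3 + √151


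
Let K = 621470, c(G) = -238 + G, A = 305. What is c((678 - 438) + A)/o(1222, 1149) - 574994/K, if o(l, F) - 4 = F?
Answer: -236088396/358277455 ≈ -0.65895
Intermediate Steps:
o(l, F) = 4 + F
c((678 - 438) + A)/o(1222, 1149) - 574994/K = (-238 + ((678 - 438) + 305))/(4 + 1149) - 574994/621470 = (-238 + (240 + 305))/1153 - 574994*1/621470 = (-238 + 545)*(1/1153) - 287497/310735 = 307*(1/1153) - 287497/310735 = 307/1153 - 287497/310735 = -236088396/358277455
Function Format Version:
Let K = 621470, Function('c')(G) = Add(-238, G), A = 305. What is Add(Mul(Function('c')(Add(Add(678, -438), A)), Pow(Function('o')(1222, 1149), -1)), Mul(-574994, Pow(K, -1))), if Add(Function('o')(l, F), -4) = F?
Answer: Rational(-236088396, 358277455) ≈ -0.65895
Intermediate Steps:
Function('o')(l, F) = Add(4, F)
Add(Mul(Function('c')(Add(Add(678, -438), A)), Pow(Function('o')(1222, 1149), -1)), Mul(-574994, Pow(K, -1))) = Add(Mul(Add(-238, Add(Add(678, -438), 305)), Pow(Add(4, 1149), -1)), Mul(-574994, Pow(621470, -1))) = Add(Mul(Add(-238, Add(240, 305)), Pow(1153, -1)), Mul(-574994, Rational(1, 621470))) = Add(Mul(Add(-238, 545), Rational(1, 1153)), Rational(-287497, 310735)) = Add(Mul(307, Rational(1, 1153)), Rational(-287497, 310735)) = Add(Rational(307, 1153), Rational(-287497, 310735)) = Rational(-236088396, 358277455)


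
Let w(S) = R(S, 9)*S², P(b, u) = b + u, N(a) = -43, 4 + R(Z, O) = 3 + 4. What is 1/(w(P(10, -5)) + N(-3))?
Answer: 1/32 ≈ 0.031250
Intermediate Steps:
R(Z, O) = 3 (R(Z, O) = -4 + (3 + 4) = -4 + 7 = 3)
w(S) = 3*S²
1/(w(P(10, -5)) + N(-3)) = 1/(3*(10 - 5)² - 43) = 1/(3*5² - 43) = 1/(3*25 - 43) = 1/(75 - 43) = 1/32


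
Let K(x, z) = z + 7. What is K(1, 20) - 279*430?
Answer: -119943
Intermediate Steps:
K(x, z) = 7 + z
K(1, 20) - 279*430 = (7 + 20) - 279*430 = 27 - 119970 = -119943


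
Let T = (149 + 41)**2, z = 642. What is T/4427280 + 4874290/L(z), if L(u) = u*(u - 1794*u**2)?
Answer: 23771392273205/2918983491973692 ≈ 0.0081437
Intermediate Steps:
T = 36100 (T = 190**2 = 36100)
T/4427280 + 4874290/L(z) = 36100/4427280 + 4874290/((642**2*(1 - 1794*642))) = 36100*(1/4427280) + 4874290/((412164*(1 - 1151748))) = 1805/221364 + 4874290/((412164*(-1151747))) = 1805/221364 + 4874290/(-474708650508) = 1805/221364 + 4874290*(-1/474708650508) = 1805/221364 - 2437145/237354325254 = 23771392273205/2918983491973692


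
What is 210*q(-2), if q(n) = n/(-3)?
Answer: 140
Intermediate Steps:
q(n) = -n/3 (q(n) = n*(-⅓) = -n/3)
210*q(-2) = 210*(-⅓*(-2)) = 210*(⅔) = 140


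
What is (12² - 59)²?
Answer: 7225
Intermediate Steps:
(12² - 59)² = (144 - 59)² = 85² = 7225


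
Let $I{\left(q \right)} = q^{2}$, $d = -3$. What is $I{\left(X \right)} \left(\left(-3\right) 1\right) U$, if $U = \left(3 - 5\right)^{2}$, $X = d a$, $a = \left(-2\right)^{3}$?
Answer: $-6912$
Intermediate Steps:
$a = -8$
$X = 24$ ($X = \left(-3\right) \left(-8\right) = 24$)
$U = 4$ ($U = \left(-2\right)^{2} = 4$)
$I{\left(X \right)} \left(\left(-3\right) 1\right) U = 24^{2} \left(\left(-3\right) 1\right) 4 = 576 \left(-3\right) 4 = \left(-1728\right) 4 = -6912$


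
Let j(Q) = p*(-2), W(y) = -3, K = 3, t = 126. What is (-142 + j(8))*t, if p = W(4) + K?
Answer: -17892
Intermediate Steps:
p = 0 (p = -3 + 3 = 0)
j(Q) = 0 (j(Q) = 0*(-2) = 0)
(-142 + j(8))*t = (-142 + 0)*126 = -142*126 = -17892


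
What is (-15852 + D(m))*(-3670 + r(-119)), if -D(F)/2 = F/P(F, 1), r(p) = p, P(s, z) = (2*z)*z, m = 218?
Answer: 60889230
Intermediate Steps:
P(s, z) = 2*z**2
D(F) = -F (D(F) = -2*F/(2*1**2) = -2*F/(2*1) = -2*F/2 = -F)
(-15852 + D(m))*(-3670 + r(-119)) = (-15852 - 1*218)*(-3670 - 119) = (-15852 - 218)*(-3789) = -16070*(-3789) = 60889230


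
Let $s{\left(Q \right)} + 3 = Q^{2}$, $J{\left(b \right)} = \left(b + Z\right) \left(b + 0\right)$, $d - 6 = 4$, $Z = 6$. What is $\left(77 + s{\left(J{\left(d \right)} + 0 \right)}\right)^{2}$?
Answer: $659154276$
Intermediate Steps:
$d = 10$ ($d = 6 + 4 = 10$)
$J{\left(b \right)} = b \left(6 + b\right)$ ($J{\left(b \right)} = \left(b + 6\right) \left(b + 0\right) = \left(6 + b\right) b = b \left(6 + b\right)$)
$s{\left(Q \right)} = -3 + Q^{2}$
$\left(77 + s{\left(J{\left(d \right)} + 0 \right)}\right)^{2} = \left(77 - \left(3 - \left(10 \left(6 + 10\right) + 0\right)^{2}\right)\right)^{2} = \left(77 - \left(3 - \left(10 \cdot 16 + 0\right)^{2}\right)\right)^{2} = \left(77 - \left(3 - \left(160 + 0\right)^{2}\right)\right)^{2} = \left(77 - \left(3 - 160^{2}\right)\right)^{2} = \left(77 + \left(-3 + 25600\right)\right)^{2} = \left(77 + 25597\right)^{2} = 25674^{2} = 659154276$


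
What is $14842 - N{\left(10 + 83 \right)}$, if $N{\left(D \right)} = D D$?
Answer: $6193$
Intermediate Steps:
$N{\left(D \right)} = D^{2}$
$14842 - N{\left(10 + 83 \right)} = 14842 - \left(10 + 83\right)^{2} = 14842 - 93^{2} = 14842 - 8649 = 6193$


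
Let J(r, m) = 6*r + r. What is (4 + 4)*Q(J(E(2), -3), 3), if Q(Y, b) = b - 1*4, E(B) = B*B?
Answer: -8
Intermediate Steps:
E(B) = B²
J(r, m) = 7*r
Q(Y, b) = -4 + b (Q(Y, b) = b - 4 = -4 + b)
(4 + 4)*Q(J(E(2), -3), 3) = (4 + 4)*(-4 + 3) = 8*(-1) = -8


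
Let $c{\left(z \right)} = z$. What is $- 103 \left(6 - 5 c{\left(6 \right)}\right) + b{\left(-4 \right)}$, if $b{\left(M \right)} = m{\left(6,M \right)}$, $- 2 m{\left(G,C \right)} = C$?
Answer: $2474$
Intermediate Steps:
$m{\left(G,C \right)} = - \frac{C}{2}$
$b{\left(M \right)} = - \frac{M}{2}$
$- 103 \left(6 - 5 c{\left(6 \right)}\right) + b{\left(-4 \right)} = - 103 \left(6 - 30\right) - -2 = - 103 \left(6 - 30\right) + 2 = \left(-103\right) \left(-24\right) + 2 = 2472 + 2 = 2474$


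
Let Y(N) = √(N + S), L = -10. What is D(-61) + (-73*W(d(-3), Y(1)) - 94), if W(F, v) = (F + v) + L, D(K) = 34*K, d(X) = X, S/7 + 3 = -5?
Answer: -1219 - 73*I*√55 ≈ -1219.0 - 541.38*I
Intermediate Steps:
S = -56 (S = -21 + 7*(-5) = -21 - 35 = -56)
Y(N) = √(-56 + N) (Y(N) = √(N - 56) = √(-56 + N))
W(F, v) = -10 + F + v (W(F, v) = (F + v) - 10 = -10 + F + v)
D(-61) + (-73*W(d(-3), Y(1)) - 94) = 34*(-61) + (-73*(-10 - 3 + √(-56 + 1)) - 94) = -2074 + (-73*(-10 - 3 + √(-55)) - 94) = -2074 + (-73*(-10 - 3 + I*√55) - 94) = -2074 + (-73*(-13 + I*√55) - 94) = -2074 + ((949 - 73*I*√55) - 94) = -2074 + (855 - 73*I*√55) = -1219 - 73*I*√55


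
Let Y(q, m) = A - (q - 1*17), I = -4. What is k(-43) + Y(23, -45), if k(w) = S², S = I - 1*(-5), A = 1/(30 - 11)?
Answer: -94/19 ≈ -4.9474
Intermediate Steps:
A = 1/19 ≈ 0.052632
S = 1 (S = -4 - 1*(-5) = -4 + 5 = 1)
k(w) = 1 (k(w) = 1² = 1)
Y(q, m) = 324/19 - q (Y(q, m) = 1/19 - (q - 1*17) = 1/19 - (q - 17) = 1/19 - (-17 + q) = 1/19 + (17 - q) = 324/19 - q)
k(-43) + Y(23, -45) = 1 + (324/19 - 1*23) = 1 + (324/19 - 23) = 1 - 113/19 = -94/19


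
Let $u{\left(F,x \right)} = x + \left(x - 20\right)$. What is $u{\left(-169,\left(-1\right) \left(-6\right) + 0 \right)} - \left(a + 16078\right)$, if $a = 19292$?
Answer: $-35378$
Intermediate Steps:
$u{\left(F,x \right)} = -20 + 2 x$ ($u{\left(F,x \right)} = x + \left(-20 + x\right) = -20 + 2 x$)
$u{\left(-169,\left(-1\right) \left(-6\right) + 0 \right)} - \left(a + 16078\right) = \left(-20 + 2 \left(\left(-1\right) \left(-6\right) + 0\right)\right) - \left(19292 + 16078\right) = \left(-20 + 2 \left(6 + 0\right)\right) - 35370 = \left(-20 + 2 \cdot 6\right) - 35370 = \left(-20 + 12\right) - 35370 = -8 - 35370 = -35378$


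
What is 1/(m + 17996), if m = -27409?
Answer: -1/9413 ≈ -0.00010624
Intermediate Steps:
1/(m + 17996) = 1/(-27409 + 17996) = 1/(-9413) = -1/9413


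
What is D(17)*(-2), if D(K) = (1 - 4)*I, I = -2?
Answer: -12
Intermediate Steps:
D(K) = 6 (D(K) = (1 - 4)*(-2) = -3*(-2) = 6)
D(17)*(-2) = 6*(-2) = -12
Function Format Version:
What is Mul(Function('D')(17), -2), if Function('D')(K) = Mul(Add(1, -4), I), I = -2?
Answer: -12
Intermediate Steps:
Function('D')(K) = 6 (Function('D')(K) = Mul(Add(1, -4), -2) = Mul(-3, -2) = 6)
Mul(Function('D')(17), -2) = Mul(6, -2) = -12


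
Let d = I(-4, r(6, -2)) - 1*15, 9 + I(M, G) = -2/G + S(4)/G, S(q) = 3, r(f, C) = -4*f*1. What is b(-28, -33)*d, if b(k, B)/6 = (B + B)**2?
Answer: -628353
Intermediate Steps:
r(f, C) = -4*f
I(M, G) = -9 + 1/G (I(M, G) = -9 + (-2/G + 3/G) = -9 + 1/G)
b(k, B) = 24*B**2 (b(k, B) = 6*(B + B)**2 = 6*(2*B)**2 = 6*(4*B**2) = 24*B**2)
d = -577/24 (d = (-9 + 1/(-4*6)) - 1*15 = (-9 + 1/(-24)) - 15 = (-9 - 1/24) - 15 = -217/24 - 15 = -577/24 ≈ -24.042)
b(-28, -33)*d = (24*(-33)**2)*(-577/24) = (24*1089)*(-577/24) = 26136*(-577/24) = -628353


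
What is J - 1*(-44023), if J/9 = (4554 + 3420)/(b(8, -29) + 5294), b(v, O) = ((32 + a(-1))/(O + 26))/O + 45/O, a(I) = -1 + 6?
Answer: 10138977341/230240 ≈ 44037.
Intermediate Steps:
a(I) = 5
b(v, O) = 45/O + 37/(O*(26 + O)) (b(v, O) = ((32 + 5)/(O + 26))/O + 45/O = (37/(26 + O))/O + 45/O = 37/(O*(26 + O)) + 45/O = 45/O + 37/(O*(26 + O)))
J = 3121821/230240 (J = 9*((4554 + 3420)/((1207 + 45*(-29))/((-29)*(26 - 29)) + 5294)) = 9*(7974/(-1/29*(1207 - 1305)/(-3) + 5294)) = 9*(7974/(-1/29*(-⅓)*(-98) + 5294)) = 9*(7974/(-98/87 + 5294)) = 9*(7974/(460480/87)) = 9*(7974*(87/460480)) = 9*(346869/230240) = 3121821/230240 ≈ 13.559)
J - 1*(-44023) = 3121821/230240 - 1*(-44023) = 3121821/230240 + 44023 = 10138977341/230240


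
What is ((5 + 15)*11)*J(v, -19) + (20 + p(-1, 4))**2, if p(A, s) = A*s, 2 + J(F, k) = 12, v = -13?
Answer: 2456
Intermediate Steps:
J(F, k) = 10 (J(F, k) = -2 + 12 = 10)
((5 + 15)*11)*J(v, -19) + (20 + p(-1, 4))**2 = ((5 + 15)*11)*10 + (20 - 1*4)**2 = (20*11)*10 + (20 - 4)**2 = 220*10 + 16**2 = 2200 + 256 = 2456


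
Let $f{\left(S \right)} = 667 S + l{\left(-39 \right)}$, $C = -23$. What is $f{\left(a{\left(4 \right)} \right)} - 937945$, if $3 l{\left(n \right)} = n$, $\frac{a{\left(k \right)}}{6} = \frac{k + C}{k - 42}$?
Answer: $-935957$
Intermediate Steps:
$a{\left(k \right)} = \frac{6 \left(-23 + k\right)}{-42 + k}$ ($a{\left(k \right)} = 6 \frac{k - 23}{k - 42} = 6 \frac{-23 + k}{-42 + k} = \frac{6 \left(-23 + k\right)}{-42 + k}$)
$l{\left(n \right)} = \frac{n}{3}$
$f{\left(S \right)} = -13 + 667 S$ ($f{\left(S \right)} = 667 S + \frac{1}{3} \left(-39\right) = 667 S - 13 = -13 + 667 S$)
$f{\left(a{\left(4 \right)} \right)} - 937945 = \left(-13 + 667 \frac{6 \left(-23 + 4\right)}{-42 + 4}\right) - 937945 = \left(-13 + 667 \cdot 6 \frac{1}{-38} \left(-19\right)\right) - 937945 = \left(-13 + 667 \cdot 6 \left(- \frac{1}{38}\right) \left(-19\right)\right) - 937945 = \left(-13 + 667 \cdot 3\right) - 937945 = \left(-13 + 2001\right) - 937945 = 1988 - 937945 = -935957$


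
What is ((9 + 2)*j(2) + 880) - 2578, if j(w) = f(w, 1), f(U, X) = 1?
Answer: -1687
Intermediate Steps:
j(w) = 1
((9 + 2)*j(2) + 880) - 2578 = ((9 + 2)*1 + 880) - 2578 = (11*1 + 880) - 2578 = (11 + 880) - 2578 = 891 - 2578 = -1687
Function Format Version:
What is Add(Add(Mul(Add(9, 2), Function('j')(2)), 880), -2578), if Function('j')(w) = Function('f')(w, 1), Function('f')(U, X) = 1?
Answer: -1687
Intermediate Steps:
Function('j')(w) = 1
Add(Add(Mul(Add(9, 2), Function('j')(2)), 880), -2578) = Add(Add(Mul(Add(9, 2), 1), 880), -2578) = Add(Add(Mul(11, 1), 880), -2578) = Add(Add(11, 880), -2578) = Add(891, -2578) = -1687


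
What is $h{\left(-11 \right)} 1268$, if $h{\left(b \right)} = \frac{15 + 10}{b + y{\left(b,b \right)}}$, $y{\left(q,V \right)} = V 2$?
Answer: $- \frac{31700}{33} \approx -960.61$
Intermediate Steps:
$y{\left(q,V \right)} = 2 V$
$h{\left(b \right)} = \frac{25}{3 b}$ ($h{\left(b \right)} = \frac{15 + 10}{b + 2 b} = \frac{25}{3 b}$)
$h{\left(-11 \right)} 1268 = \frac{25}{3 \left(-11\right)} 1268 = \frac{25}{3} \left(- \frac{1}{11}\right) 1268 = \left(- \frac{25}{33}\right) 1268 = - \frac{31700}{33}$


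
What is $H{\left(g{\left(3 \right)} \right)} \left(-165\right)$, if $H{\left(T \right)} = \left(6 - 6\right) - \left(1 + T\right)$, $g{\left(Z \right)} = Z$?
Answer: $660$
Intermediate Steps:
$H{\left(T \right)} = -1 - T$ ($H{\left(T \right)} = 0 - \left(1 + T\right) = -1 - T$)
$H{\left(g{\left(3 \right)} \right)} \left(-165\right) = \left(-1 - 3\right) \left(-165\right) = \left(-4\right) \left(-165\right) = 660$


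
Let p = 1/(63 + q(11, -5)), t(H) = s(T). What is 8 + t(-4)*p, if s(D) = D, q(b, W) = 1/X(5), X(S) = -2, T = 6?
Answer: 1012/125 ≈ 8.0960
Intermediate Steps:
q(b, W) = -1/2 (q(b, W) = 1/(-2) = -1/2)
t(H) = 6
p = 2/125 (p = 1/(63 - 1/2) = 1/(125/2) = 2/125 ≈ 0.016000)
8 + t(-4)*p = 8 + 6*(2/125) = 8 + 12/125 = 1012/125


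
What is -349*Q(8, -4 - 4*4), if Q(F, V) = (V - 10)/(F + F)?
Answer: 5235/8 ≈ 654.38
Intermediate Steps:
Q(F, V) = (-10 + V)/(2*F) (Q(F, V) = (-10 + V)/((2*F)) = (-10 + V)*(1/(2*F)) = (-10 + V)/(2*F))
-349*Q(8, -4 - 4*4) = -349*(-10 + (-4 - 4*4))/(2*8) = -349*(-10 + (-4 - 16))/(2*8) = -349*(-10 - 20)/(2*8) = -349*(-30)/(2*8) = -349*(-15/8) = 5235/8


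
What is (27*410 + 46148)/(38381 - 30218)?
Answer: 57218/8163 ≈ 7.0094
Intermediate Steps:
(27*410 + 46148)/(38381 - 30218) = (11070 + 46148)/8163 = 57218*(1/8163) = 57218/8163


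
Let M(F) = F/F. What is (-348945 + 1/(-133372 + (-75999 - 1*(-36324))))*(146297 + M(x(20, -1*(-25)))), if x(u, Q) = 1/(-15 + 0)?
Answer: -8834041668589968/173047 ≈ -5.1050e+10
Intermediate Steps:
x(u, Q) = -1/15 (x(u, Q) = 1/(-15) = -1/15)
M(F) = 1
(-348945 + 1/(-133372 + (-75999 - 1*(-36324))))*(146297 + M(x(20, -1*(-25)))) = (-348945 + 1/(-133372 + (-75999 - 1*(-36324))))*(146297 + 1) = (-348945 + 1/(-133372 + (-75999 + 36324)))*146298 = (-348945 + 1/(-133372 - 39675))*146298 = (-348945 + 1/(-173047))*146298 = (-348945 - 1/173047)*146298 = -60383885416/173047*146298 = -8834041668589968/173047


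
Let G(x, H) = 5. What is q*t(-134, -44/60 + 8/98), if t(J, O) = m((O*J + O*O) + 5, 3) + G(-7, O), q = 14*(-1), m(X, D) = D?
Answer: -112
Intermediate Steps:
q = -14
t(J, O) = 8 (t(J, O) = 3 + 5 = 8)
q*t(-134, -44/60 + 8/98) = -14*8 = -112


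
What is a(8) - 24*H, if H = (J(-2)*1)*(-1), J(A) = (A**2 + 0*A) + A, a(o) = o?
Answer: 56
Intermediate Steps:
J(A) = A + A**2 (J(A) = (A**2 + 0) + A = A**2 + A = A + A**2)
H = -2 (H = (-2*(1 - 2)*1)*(-1) = (-2*(-1)*1)*(-1) = (2*1)*(-1) = 2*(-1) = -2)
a(8) - 24*H = 8 - 24*(-2) = 8 + 48 = 56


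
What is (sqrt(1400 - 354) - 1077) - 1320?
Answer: -2397 + sqrt(1046) ≈ -2364.7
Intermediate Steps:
(sqrt(1400 - 354) - 1077) - 1320 = (sqrt(1046) - 1077) - 1320 = (-1077 + sqrt(1046)) - 1320 = -2397 + sqrt(1046)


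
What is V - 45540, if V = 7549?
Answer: -37991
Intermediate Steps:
V - 45540 = 7549 - 45540 = -37991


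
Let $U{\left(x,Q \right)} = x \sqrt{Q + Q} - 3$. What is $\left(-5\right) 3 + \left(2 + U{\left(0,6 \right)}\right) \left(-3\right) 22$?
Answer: $51$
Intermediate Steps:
$U{\left(x,Q \right)} = -3 + x \sqrt{2} \sqrt{Q}$ ($U{\left(x,Q \right)} = x \sqrt{2 Q} - 3 = x \sqrt{2} \sqrt{Q} - 3 = -3 + x \sqrt{2} \sqrt{Q}$)
$\left(-5\right) 3 + \left(2 + U{\left(0,6 \right)}\right) \left(-3\right) 22 = \left(-5\right) 3 + \left(2 - \left(3 + 0 \sqrt{2} \sqrt{6}\right)\right) \left(-3\right) 22 = -15 + \left(2 + \left(-3 + 0\right)\right) \left(-3\right) 22 = -15 + \left(2 - 3\right) \left(-3\right) 22 = -15 + \left(-1\right) \left(-3\right) 22 = -15 + 3 \cdot 22 = -15 + 66 = 51$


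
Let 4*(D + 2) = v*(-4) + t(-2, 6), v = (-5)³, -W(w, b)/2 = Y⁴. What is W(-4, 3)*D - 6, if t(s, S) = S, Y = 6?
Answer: -322710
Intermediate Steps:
W(w, b) = -2592 (W(w, b) = -2*6⁴ = -2*1296 = -2592)
v = -125
D = 249/2 (D = -2 + (-125*(-4) + 6)/4 = -2 + (500 + 6)/4 = -2 + (¼)*506 = -2 + 253/2 = 249/2 ≈ 124.50)
W(-4, 3)*D - 6 = -2592*249/2 - 6 = -322704 - 6 = -322710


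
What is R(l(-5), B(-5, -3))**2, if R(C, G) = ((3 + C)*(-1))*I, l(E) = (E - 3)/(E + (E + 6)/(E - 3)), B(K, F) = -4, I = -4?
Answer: 559504/1681 ≈ 332.84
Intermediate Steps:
l(E) = (-3 + E)/(E + (6 + E)/(-3 + E))
R(C, G) = 12 + 4*C (R(C, G) = ((3 + C)*(-1))*(-4) = (-3 - C)*(-4) = 12 + 4*C)
R(l(-5), B(-5, -3))**2 = (12 + 4*((-3 - 5)**2/(6 + (-5)**2 - 2*(-5))))**2 = (12 + 4*((-8)**2/(6 + 25 + 10)))**2 = (12 + 4*(64/41))**2 = (12 + 256/41)**2 = (748/41)**2 = 559504/1681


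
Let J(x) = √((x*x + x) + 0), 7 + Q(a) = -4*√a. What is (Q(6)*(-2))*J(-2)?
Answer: 14*√2 + 16*√3 ≈ 47.512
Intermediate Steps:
Q(a) = -7 - 4*√a
J(x) = √(x + x²) (J(x) = √((x² + x) + 0) = √((x + x²) + 0) = √(x + x²))
(Q(6)*(-2))*J(-2) = ((-7 - 4*√6)*(-2))*√(-2*(1 - 2)) = (14 + 8*√6)*√(-2*(-1)) = (14 + 8*√6)*√2 = √2*(14 + 8*√6)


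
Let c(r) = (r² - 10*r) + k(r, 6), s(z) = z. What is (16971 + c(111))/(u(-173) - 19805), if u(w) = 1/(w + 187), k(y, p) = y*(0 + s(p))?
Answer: -134624/92423 ≈ -1.4566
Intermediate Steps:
k(y, p) = p*y (k(y, p) = y*(0 + p) = y*p = p*y)
u(w) = 1/(187 + w)
c(r) = r² - 4*r (c(r) = (r² - 10*r) + 6*r = r² - 4*r)
(16971 + c(111))/(u(-173) - 19805) = (16971 + 111*(-4 + 111))/(1/(187 - 173) - 19805) = (16971 + 111*107)/(1/14 - 19805) = (16971 + 11877)/(1/14 - 19805) = 28848/(-277269/14) = 28848*(-14/277269) = -134624/92423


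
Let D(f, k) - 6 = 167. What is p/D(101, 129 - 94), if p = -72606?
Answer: -72606/173 ≈ -419.69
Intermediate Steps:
D(f, k) = 173 (D(f, k) = 6 + 167 = 173)
p/D(101, 129 - 94) = -72606/173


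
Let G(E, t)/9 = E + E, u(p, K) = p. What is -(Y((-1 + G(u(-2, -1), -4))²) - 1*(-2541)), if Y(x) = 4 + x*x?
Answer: -1876706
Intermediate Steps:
G(E, t) = 18*E (G(E, t) = 9*(E + E) = 9*(2*E) = 18*E)
Y(x) = 4 + x²
-(Y((-1 + G(u(-2, -1), -4))²) - 1*(-2541)) = -((4 + ((-1 + 18*(-2))²)²) - 1*(-2541)) = -((4 + ((-1 - 36)²)²) + 2541) = -((4 + ((-37)²)²) + 2541) = -((4 + 1369²) + 2541) = -((4 + 1874161) + 2541) = -(1874165 + 2541) = -1*1876706 = -1876706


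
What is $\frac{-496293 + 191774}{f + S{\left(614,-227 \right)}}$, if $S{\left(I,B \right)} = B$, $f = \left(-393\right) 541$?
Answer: $\frac{304519}{212840} \approx 1.4307$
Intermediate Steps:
$f = -212613$
$\frac{-496293 + 191774}{f + S{\left(614,-227 \right)}} = \frac{-496293 + 191774}{-212613 - 227} = - \frac{304519}{-212840} = \left(-304519\right) \left(- \frac{1}{212840}\right) = \frac{304519}{212840}$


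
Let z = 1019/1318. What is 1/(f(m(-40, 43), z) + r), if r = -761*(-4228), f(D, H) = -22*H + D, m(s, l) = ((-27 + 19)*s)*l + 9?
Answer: 659/2129400334 ≈ 3.0948e-7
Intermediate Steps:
m(s, l) = 9 - 8*l*s (m(s, l) = (-8*s)*l + 9 = -8*l*s + 9 = 9 - 8*l*s)
z = 1019/1318 (z = 1019*(1/1318) = 1019/1318 ≈ 0.77314)
f(D, H) = D - 22*H
r = 3217508
1/(f(m(-40, 43), z) + r) = 1/(((9 - 8*43*(-40)) - 22*1019/1318) + 3217508) = 1/(((9 + 13760) - 11209/659) + 3217508) = 1/((13769 - 11209/659) + 3217508) = 1/(9062562/659 + 3217508) = 1/(2129400334/659) = 659/2129400334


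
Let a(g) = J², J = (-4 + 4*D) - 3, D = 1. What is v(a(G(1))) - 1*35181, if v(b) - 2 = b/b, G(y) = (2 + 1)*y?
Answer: -35178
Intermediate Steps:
G(y) = 3*y
J = -3 (J = (-4 + 4*1) - 3 = (-4 + 4) - 3 = 0 - 3 = -3)
a(g) = 9 (a(g) = (-3)² = 9)
v(b) = 3 (v(b) = 2 + b/b = 2 + 1 = 3)
v(a(G(1))) - 1*35181 = 3 - 1*35181 = 3 - 35181 = -35178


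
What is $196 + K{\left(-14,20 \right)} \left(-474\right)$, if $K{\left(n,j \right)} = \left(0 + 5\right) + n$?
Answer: $4462$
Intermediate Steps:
$K{\left(n,j \right)} = 5 + n$
$196 + K{\left(-14,20 \right)} \left(-474\right) = 196 + \left(5 - 14\right) \left(-474\right) = 196 - -4266 = 196 + 4266 = 4462$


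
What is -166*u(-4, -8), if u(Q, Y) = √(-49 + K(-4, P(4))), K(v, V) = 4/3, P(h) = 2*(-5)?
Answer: -166*I*√429/3 ≈ -1146.1*I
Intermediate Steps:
P(h) = -10
K(v, V) = 4/3 (K(v, V) = 4*(⅓) = 4/3)
u(Q, Y) = I*√429/3 (u(Q, Y) = √(-49 + 4/3) = √(-143/3) = I*√429/3)
-166*u(-4, -8) = -166*I*√429/3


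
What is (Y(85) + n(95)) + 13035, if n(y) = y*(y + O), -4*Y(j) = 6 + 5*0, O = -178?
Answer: 10297/2 ≈ 5148.5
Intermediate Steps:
Y(j) = -3/2 (Y(j) = -(6 + 5*0)/4 = -(6 + 0)/4 = -¼*6 = -3/2)
n(y) = y*(-178 + y) (n(y) = y*(y - 178) = y*(-178 + y))
(Y(85) + n(95)) + 13035 = (-3/2 + 95*(-178 + 95)) + 13035 = (-3/2 + 95*(-83)) + 13035 = (-3/2 - 7885) + 13035 = -15773/2 + 13035 = 10297/2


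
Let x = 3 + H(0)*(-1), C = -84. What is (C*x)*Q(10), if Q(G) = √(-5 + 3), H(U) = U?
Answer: -252*I*√2 ≈ -356.38*I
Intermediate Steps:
Q(G) = I*√2 (Q(G) = √(-2) = I*√2)
x = 3 (x = 3 + 0*(-1) = 3 + 0 = 3)
(C*x)*Q(10) = (-84*3)*(I*√2) = -252*I*√2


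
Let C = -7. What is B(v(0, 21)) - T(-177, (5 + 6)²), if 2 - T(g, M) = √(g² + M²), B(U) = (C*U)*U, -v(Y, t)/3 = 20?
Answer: -25202 + √45970 ≈ -24988.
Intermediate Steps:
v(Y, t) = -60 (v(Y, t) = -3*20 = -60)
B(U) = -7*U² (B(U) = (-7*U)*U = -7*U²)
T(g, M) = 2 - √(M² + g²) (T(g, M) = 2 - √(g² + M²) = 2 - √(M² + g²))
B(v(0, 21)) - T(-177, (5 + 6)²) = -7*(-60)² - (2 - √(((5 + 6)²)² + (-177)²)) = -7*3600 - (2 - √((11²)² + 31329)) = -25200 - (2 - √(121² + 31329)) = -25200 - (2 - √(14641 + 31329)) = -25200 - (2 - √45970) = -25200 + (-2 + √45970) = -25202 + √45970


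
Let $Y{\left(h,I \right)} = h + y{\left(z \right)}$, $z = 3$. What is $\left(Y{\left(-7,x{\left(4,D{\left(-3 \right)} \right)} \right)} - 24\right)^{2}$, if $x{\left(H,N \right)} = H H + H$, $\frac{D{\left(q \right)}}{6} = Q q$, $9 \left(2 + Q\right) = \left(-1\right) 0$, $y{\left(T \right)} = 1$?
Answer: $900$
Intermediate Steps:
$Q = -2$ ($Q = -2 + \frac{\left(-1\right) 0}{9} = -2 + \frac{1}{9} \cdot 0 = -2 + 0 = -2$)
$D{\left(q \right)} = - 12 q$ ($D{\left(q \right)} = 6 \left(- 2 q\right) = - 12 q$)
$x{\left(H,N \right)} = H + H^{2}$ ($x{\left(H,N \right)} = H^{2} + H = H + H^{2}$)
$Y{\left(h,I \right)} = 1 + h$ ($Y{\left(h,I \right)} = h + 1 = 1 + h$)
$\left(Y{\left(-7,x{\left(4,D{\left(-3 \right)} \right)} \right)} - 24\right)^{2} = \left(\left(1 - 7\right) - 24\right)^{2} = \left(-6 - 24\right)^{2} = \left(-30\right)^{2} = 900$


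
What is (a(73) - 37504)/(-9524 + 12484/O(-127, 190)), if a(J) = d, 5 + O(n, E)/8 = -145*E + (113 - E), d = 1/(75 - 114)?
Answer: 80832276448/20527160823 ≈ 3.9378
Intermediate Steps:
d = -1/39 (d = 1/(-39) = -1/39 ≈ -0.025641)
O(n, E) = 864 - 1168*E (O(n, E) = -40 + 8*(-145*E + (113 - E)) = -40 + 8*(113 - 146*E) = -40 + (904 - 1168*E) = 864 - 1168*E)
a(J) = -1/39
(a(73) - 37504)/(-9524 + 12484/O(-127, 190)) = (-1/39 - 37504)/(-9524 + 12484/(864 - 1168*190)) = -1462657/(39*(-9524 + 12484/(864 - 221920))) = -1462657/(39*(-9524 + 12484/(-221056))) = -1462657/(39*(-9524 + 12484*(-1/221056))) = -1462657/(39*(-9524 - 3121/55264)) = -1462657/(39*(-526337457/55264)) = -1462657/39*(-55264/526337457) = 80832276448/20527160823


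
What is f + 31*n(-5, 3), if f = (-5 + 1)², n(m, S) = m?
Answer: -139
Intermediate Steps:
f = 16 (f = (-4)² = 16)
f + 31*n(-5, 3) = 16 + 31*(-5) = 16 - 155 = -139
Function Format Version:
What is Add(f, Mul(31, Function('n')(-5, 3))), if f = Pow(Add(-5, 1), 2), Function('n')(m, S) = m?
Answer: -139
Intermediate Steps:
f = 16 (f = Pow(-4, 2) = 16)
Add(f, Mul(31, Function('n')(-5, 3))) = Add(16, Mul(31, -5)) = Add(16, -155) = -139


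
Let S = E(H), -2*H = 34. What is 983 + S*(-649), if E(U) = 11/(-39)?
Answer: 45476/39 ≈ 1166.1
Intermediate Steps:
H = -17 (H = -½*34 = -17)
E(U) = -11/39 (E(U) = 11*(-1/39) = -11/39)
S = -11/39 ≈ -0.28205
983 + S*(-649) = 983 - 11/39*(-649) = 983 + 7139/39 = 45476/39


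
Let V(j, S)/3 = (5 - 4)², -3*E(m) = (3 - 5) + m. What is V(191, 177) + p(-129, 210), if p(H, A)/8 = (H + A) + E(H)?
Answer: 3001/3 ≈ 1000.3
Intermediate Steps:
E(m) = ⅔ - m/3 (E(m) = -((3 - 5) + m)/3 = -(-2 + m)/3 = ⅔ - m/3)
p(H, A) = 16/3 + 8*A + 16*H/3 (p(H, A) = 8*((H + A) + (⅔ - H/3)) = 8*((A + H) + (⅔ - H/3)) = 8*(⅔ + A + 2*H/3) = 16/3 + 8*A + 16*H/3)
V(j, S) = 3 (V(j, S) = 3*(5 - 4)² = 3*1² = 3*1 = 3)
V(191, 177) + p(-129, 210) = 3 + (16/3 + 8*210 + (16/3)*(-129)) = 3 + (16/3 + 1680 - 688) = 3 + 2992/3 = 3001/3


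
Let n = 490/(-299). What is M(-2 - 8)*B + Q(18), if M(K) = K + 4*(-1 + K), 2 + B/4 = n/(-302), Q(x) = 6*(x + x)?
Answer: 29203632/45149 ≈ 646.83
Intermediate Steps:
Q(x) = 12*x (Q(x) = 6*(2*x) = 12*x)
n = -490/299 (n = 490*(-1/299) = -490/299 ≈ -1.6388)
B = -360212/45149 (B = -8 + 4*(-490/299/(-302)) = -8 + 4*(-490/299*(-1/302)) = -8 + 4*(245/45149) = -8 + 980/45149 = -360212/45149 ≈ -7.9783)
M(K) = -4 + 5*K (M(K) = K + (-4 + 4*K) = -4 + 5*K)
M(-2 - 8)*B + Q(18) = (-4 + 5*(-2 - 8))*(-360212/45149) + 12*18 = (-4 + 5*(-10))*(-360212/45149) + 216 = (-4 - 50)*(-360212/45149) + 216 = -54*(-360212/45149) + 216 = 19451448/45149 + 216 = 29203632/45149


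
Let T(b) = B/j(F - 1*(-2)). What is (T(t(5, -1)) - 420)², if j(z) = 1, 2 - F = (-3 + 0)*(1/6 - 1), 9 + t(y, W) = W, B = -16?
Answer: 190096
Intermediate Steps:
t(y, W) = -9 + W
F = -½ (F = 2 - (-3 + 0)*(1/6 - 1) = 2 - (-3)*(⅙ - 1) = 2 - (-3)*(-5)/6 = 2 - 1*5/2 = 2 - 5/2 = -½ ≈ -0.50000)
T(b) = -16 (T(b) = -16/1 = -16*1 = -16)
(T(t(5, -1)) - 420)² = (-16 - 420)² = (-436)² = 190096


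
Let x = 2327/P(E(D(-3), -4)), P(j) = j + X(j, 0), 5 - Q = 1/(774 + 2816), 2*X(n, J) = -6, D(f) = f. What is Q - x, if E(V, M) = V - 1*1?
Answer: 8479573/25130 ≈ 337.43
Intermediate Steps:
X(n, J) = -3 (X(n, J) = (½)*(-6) = -3)
E(V, M) = -1 + V (E(V, M) = V - 1 = -1 + V)
Q = 17949/3590 (Q = 5 - 1/(774 + 2816) = 5 - 1/3590 = 17949/3590 ≈ 4.9997)
P(j) = -3 + j (P(j) = j - 3 = -3 + j)
x = -2327/7 (x = 2327/(-3 + (-1 - 3)) = 2327/(-3 - 4) = 2327/(-7) = 2327*(-⅐) = -2327/7 ≈ -332.43)
Q - x = 17949/3590 - 1*(-2327/7) = 17949/3590 + 2327/7 = 8479573/25130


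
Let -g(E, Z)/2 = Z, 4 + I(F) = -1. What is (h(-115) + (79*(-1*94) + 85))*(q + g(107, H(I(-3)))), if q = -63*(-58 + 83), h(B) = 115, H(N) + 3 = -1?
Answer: 11323142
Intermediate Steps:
I(F) = -5 (I(F) = -4 - 1 = -5)
H(N) = -4 (H(N) = -3 - 1 = -4)
g(E, Z) = -2*Z
q = -1575 (q = -63*25 = -1575)
(h(-115) + (79*(-1*94) + 85))*(q + g(107, H(I(-3)))) = (115 + (79*(-1*94) + 85))*(-1575 - 2*(-4)) = (115 + (79*(-94) + 85))*(-1575 + 8) = (115 + (-7426 + 85))*(-1567) = (115 - 7341)*(-1567) = -7226*(-1567) = 11323142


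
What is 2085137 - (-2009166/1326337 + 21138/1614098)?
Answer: 2231971764608043662/1070418949513 ≈ 2.0851e+6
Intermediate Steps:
2085137 - (-2009166/1326337 + 21138/1614098) = 2085137 - (-2009166*1/1326337 + 21138*(1/1614098)) = 2085137 - (-2009166/1326337 + 10569/807049) = 2085137 - 1*(-1607477355381/1070418949513) = 2085137 + 1607477355381/1070418949513 = 2231971764608043662/1070418949513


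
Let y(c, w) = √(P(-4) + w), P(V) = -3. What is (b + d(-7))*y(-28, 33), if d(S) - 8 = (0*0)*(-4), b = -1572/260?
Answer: 127*√30/65 ≈ 10.702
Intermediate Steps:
b = -393/65 (b = -1572*1/260 = -393/65 ≈ -6.0462)
d(S) = 8 (d(S) = 8 + (0*0)*(-4) = 8 + 0*(-4) = 8 + 0 = 8)
y(c, w) = √(-3 + w)
(b + d(-7))*y(-28, 33) = (-393/65 + 8)*√(-3 + 33) = 127*√30/65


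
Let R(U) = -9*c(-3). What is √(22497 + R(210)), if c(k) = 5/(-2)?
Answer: √90078/2 ≈ 150.06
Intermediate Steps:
c(k) = -5/2 (c(k) = 5*(-½) = -5/2)
R(U) = 45/2 (R(U) = -9*(-5/2) = 45/2)
√(22497 + R(210)) = √(22497 + 45/2) = √(45039/2) = √90078/2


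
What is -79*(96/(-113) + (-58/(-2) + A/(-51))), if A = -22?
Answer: -13012643/5763 ≈ -2258.0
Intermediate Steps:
-79*(96/(-113) + (-58/(-2) + A/(-51))) = -79*(96/(-113) + (-58/(-2) - 22/(-51))) = -79*(96*(-1/113) + (-58*(-½) - 22*(-1/51))) = -79*(-96/113 + (29 + 22/51)) = -79*(-96/113 + 1501/51) = -79*164717/5763 = -13012643/5763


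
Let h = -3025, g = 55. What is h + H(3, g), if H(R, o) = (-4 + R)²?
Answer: -3024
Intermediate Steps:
h + H(3, g) = -3025 + (-4 + 3)² = -3025 + (-1)² = -3025 + 1 = -3024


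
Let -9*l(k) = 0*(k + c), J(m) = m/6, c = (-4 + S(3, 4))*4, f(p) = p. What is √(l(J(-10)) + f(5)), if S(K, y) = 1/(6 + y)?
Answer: √5 ≈ 2.2361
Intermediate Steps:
c = -78/5 (c = (-4 + 1/(6 + 4))*4 = (-4 + 1/10)*4 = (-4 + ⅒)*4 = -39/10*4 = -78/5 ≈ -15.600)
J(m) = m/6 (J(m) = m*(⅙) = m/6)
l(k) = 0 (l(k) = -0*(k - 78/5) = -0*(-78/5 + k) = -⅑*0 = 0)
√(l(J(-10)) + f(5)) = √(0 + 5) = √5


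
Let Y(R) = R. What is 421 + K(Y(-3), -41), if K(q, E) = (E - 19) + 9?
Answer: 370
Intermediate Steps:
K(q, E) = -10 + E (K(q, E) = (-19 + E) + 9 = -10 + E)
421 + K(Y(-3), -41) = 421 + (-10 - 41) = 421 - 51 = 370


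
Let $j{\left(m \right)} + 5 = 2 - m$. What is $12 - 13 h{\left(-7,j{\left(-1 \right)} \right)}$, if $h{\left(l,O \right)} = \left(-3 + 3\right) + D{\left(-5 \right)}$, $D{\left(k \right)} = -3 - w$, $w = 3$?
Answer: $90$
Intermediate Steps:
$D{\left(k \right)} = -6$ ($D{\left(k \right)} = -3 - 3 = -6$)
$j{\left(m \right)} = -3 - m$ ($j{\left(m \right)} = -5 - \left(-2 + m\right) = -3 - m$)
$h{\left(l,O \right)} = -6$ ($h{\left(l,O \right)} = \left(-3 + 3\right) - 6 = 0 - 6 = -6$)
$12 - 13 h{\left(-7,j{\left(-1 \right)} \right)} = 12 - -78 = 12 + 78 = 90$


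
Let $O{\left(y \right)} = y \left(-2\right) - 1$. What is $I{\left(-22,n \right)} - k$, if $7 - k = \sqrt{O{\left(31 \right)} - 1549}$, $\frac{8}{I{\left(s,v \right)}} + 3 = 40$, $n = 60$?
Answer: $- \frac{251}{37} + 2 i \sqrt{403} \approx -6.7838 + 40.15 i$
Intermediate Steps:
$I{\left(s,v \right)} = \frac{8}{37}$ ($I{\left(s,v \right)} = \frac{8}{-3 + 40} = \frac{8}{37}$)
$O{\left(y \right)} = -1 - 2 y$ ($O{\left(y \right)} = - 2 y - 1 = -1 - 2 y$)
$k = 7 - 2 i \sqrt{403}$ ($k = 7 - \sqrt{\left(-1 - 62\right) - 1549} = 7 - \sqrt{-63 - 1549} = 7 - \sqrt{-1612} = 7 - 2 i \sqrt{403} \approx 7.0 - 40.15 i$)
$I{\left(-22,n \right)} - k = \frac{8}{37} - \left(7 - 2 i \sqrt{403}\right) = - \frac{251}{37} + 2 i \sqrt{403}$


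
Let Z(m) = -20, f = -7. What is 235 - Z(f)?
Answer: 255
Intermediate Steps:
235 - Z(f) = 235 - 1*(-20) = 235 + 20 = 255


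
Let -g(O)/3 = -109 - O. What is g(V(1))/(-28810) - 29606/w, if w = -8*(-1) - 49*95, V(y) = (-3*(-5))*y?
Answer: 425610088/66940035 ≈ 6.3581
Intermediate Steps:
V(y) = 15*y
g(O) = 327 + 3*O (g(O) = -3*(-109 - O) = 327 + 3*O)
w = -4647 (w = 8 - 4655 = -4647)
g(V(1))/(-28810) - 29606/w = (327 + 3*(15*1))/(-28810) - 29606/(-4647) = (327 + 3*15)*(-1/28810) - 29606*(-1/4647) = (327 + 45)*(-1/28810) + 29606/4647 = 372*(-1/28810) + 29606/4647 = -186/14405 + 29606/4647 = 425610088/66940035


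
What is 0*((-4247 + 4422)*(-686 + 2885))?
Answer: 0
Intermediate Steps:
0*((-4247 + 4422)*(-686 + 2885)) = 0*(175*2199) = 0*384825 = 0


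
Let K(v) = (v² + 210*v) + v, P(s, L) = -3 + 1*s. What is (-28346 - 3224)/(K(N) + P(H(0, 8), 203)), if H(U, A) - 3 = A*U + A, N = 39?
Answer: -55/17 ≈ -3.2353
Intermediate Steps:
H(U, A) = 3 + A + A*U (H(U, A) = 3 + (A*U + A) = 3 + (A + A*U) = 3 + A + A*U)
P(s, L) = -3 + s
K(v) = v² + 211*v
(-28346 - 3224)/(K(N) + P(H(0, 8), 203)) = (-28346 - 3224)/(39*(211 + 39) + (-3 + (3 + 8 + 8*0))) = -31570/(39*250 + (-3 + (3 + 8 + 0))) = -31570/(9750 + (-3 + 11)) = -31570/(9750 + 8) = -31570/9758 = -31570*1/9758 = -55/17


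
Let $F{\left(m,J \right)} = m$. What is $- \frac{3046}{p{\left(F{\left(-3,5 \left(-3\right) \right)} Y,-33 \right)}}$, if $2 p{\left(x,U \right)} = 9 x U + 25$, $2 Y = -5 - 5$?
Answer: $\frac{3046}{2215} \approx 1.3752$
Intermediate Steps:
$Y = -5$ ($Y = \frac{-5 - 5}{2} = \frac{1}{2} \left(-10\right) = -5$)
$p{\left(x,U \right)} = \frac{25}{2} + \frac{9 U x}{2}$ ($p{\left(x,U \right)} = \frac{9 x U + 25}{2} = \frac{9 U x + 25}{2} = \frac{25 + 9 U x}{2} = \frac{25}{2} + \frac{9 U x}{2}$)
$- \frac{3046}{p{\left(F{\left(-3,5 \left(-3\right) \right)} Y,-33 \right)}} = - \frac{3046}{\frac{25}{2} + \frac{9}{2} \left(-33\right) \left(\left(-3\right) \left(-5\right)\right)} = - \frac{3046}{\frac{25}{2} + \frac{9}{2} \left(-33\right) 15} = - \frac{3046}{\frac{25}{2} - \frac{4455}{2}} = - \frac{3046}{-2215} = \left(-3046\right) \left(- \frac{1}{2215}\right) = \frac{3046}{2215}$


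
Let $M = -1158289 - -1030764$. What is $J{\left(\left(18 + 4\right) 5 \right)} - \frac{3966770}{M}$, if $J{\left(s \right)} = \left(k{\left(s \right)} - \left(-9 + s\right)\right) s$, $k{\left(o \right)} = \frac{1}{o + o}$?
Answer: $- \frac{565108887}{51010} \approx -11078.0$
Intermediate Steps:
$k{\left(o \right)} = \frac{1}{2 o}$
$M = -127525$ ($M = -1158289 + 1030764 = -127525$)
$J{\left(s \right)} = s \left(9 + \frac{1}{2 s} - s\right)$ ($J{\left(s \right)} = \left(\frac{1}{2 s} - \left(-9 + s\right)\right) s = \left(9 + \frac{1}{2 s} - s\right) s = s \left(9 + \frac{1}{2 s} - s\right)$)
$J{\left(\left(18 + 4\right) 5 \right)} - \frac{3966770}{M} = \left(\frac{1}{2} + \left(18 + 4\right) 5 \left(9 - \left(18 + 4\right) 5\right)\right) - \frac{3966770}{-127525} = \left(\frac{1}{2} + 22 \cdot 5 \left(9 - 22 \cdot 5\right)\right) - 3966770 \left(- \frac{1}{127525}\right) = \left(\frac{1}{2} + 110 \left(9 - 110\right)\right) - - \frac{793354}{25505} = \left(\frac{1}{2} + 110 \left(9 - 110\right)\right) + \frac{793354}{25505} = \left(\frac{1}{2} + 110 \left(-101\right)\right) + \frac{793354}{25505} = \left(\frac{1}{2} - 11110\right) + \frac{793354}{25505} = - \frac{22219}{2} + \frac{793354}{25505} = - \frac{565108887}{51010}$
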